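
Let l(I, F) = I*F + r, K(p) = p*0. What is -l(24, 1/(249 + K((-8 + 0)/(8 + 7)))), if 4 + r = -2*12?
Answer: 2316/83 ≈ 27.904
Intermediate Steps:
r = -28 (r = -4 - 2*12 = -4 - 24 = -28)
K(p) = 0
l(I, F) = -28 + F*I (l(I, F) = I*F - 28 = F*I - 28 = -28 + F*I)
-l(24, 1/(249 + K((-8 + 0)/(8 + 7)))) = -(-28 + 24/(249 + 0)) = -(-28 + 24/249) = -(-28 + (1/249)*24) = -(-28 + 8/83) = -1*(-2316/83) = 2316/83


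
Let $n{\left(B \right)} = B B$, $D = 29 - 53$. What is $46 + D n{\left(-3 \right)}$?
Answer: $-170$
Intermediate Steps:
$D = -24$
$n{\left(B \right)} = B^{2}$
$46 + D n{\left(-3 \right)} = 46 - 24 \left(-3\right)^{2} = 46 - 216 = -170$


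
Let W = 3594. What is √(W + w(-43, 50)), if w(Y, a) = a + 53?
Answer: √3697 ≈ 60.803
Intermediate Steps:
w(Y, a) = 53 + a
√(W + w(-43, 50)) = √(3594 + (53 + 50)) = √(3594 + 103) = √3697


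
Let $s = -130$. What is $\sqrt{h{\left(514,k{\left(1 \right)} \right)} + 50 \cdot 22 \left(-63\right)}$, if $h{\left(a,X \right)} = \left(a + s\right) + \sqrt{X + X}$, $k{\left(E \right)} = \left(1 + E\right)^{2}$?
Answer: $\sqrt{-68916 + 2 \sqrt{2}} \approx 262.51 i$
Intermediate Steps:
$h{\left(a,X \right)} = -130 + a + \sqrt{2} \sqrt{X}$ ($h{\left(a,X \right)} = \left(a - 130\right) + \sqrt{X + X} = \left(-130 + a\right) + \sqrt{2 X} = \left(-130 + a\right) + \sqrt{2} \sqrt{X} = -130 + a + \sqrt{2} \sqrt{X}$)
$\sqrt{h{\left(514,k{\left(1 \right)} \right)} + 50 \cdot 22 \left(-63\right)} = \sqrt{\left(-130 + 514 + \sqrt{2} \sqrt{\left(1 + 1\right)^{2}}\right) + 50 \cdot 22 \left(-63\right)} = \sqrt{\left(-130 + 514 + \sqrt{2} \sqrt{2^{2}}\right) + 1100 \left(-63\right)} = \sqrt{\left(-130 + 514 + \sqrt{2} \sqrt{4}\right) - 69300} = \sqrt{\left(-130 + 514 + \sqrt{2} \cdot 2\right) - 69300} = \sqrt{\left(-130 + 514 + 2 \sqrt{2}\right) - 69300} = \sqrt{\left(384 + 2 \sqrt{2}\right) - 69300} = \sqrt{-68916 + 2 \sqrt{2}}$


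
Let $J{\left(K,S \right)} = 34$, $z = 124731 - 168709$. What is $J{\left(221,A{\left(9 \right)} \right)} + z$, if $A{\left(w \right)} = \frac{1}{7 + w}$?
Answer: $-43944$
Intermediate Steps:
$z = -43978$
$J{\left(221,A{\left(9 \right)} \right)} + z = 34 - 43978 = -43944$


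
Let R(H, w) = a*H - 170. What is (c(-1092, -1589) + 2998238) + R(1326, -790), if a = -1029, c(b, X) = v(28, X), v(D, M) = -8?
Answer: 1633606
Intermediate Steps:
c(b, X) = -8
R(H, w) = -170 - 1029*H (R(H, w) = -1029*H - 170 = -170 - 1029*H)
(c(-1092, -1589) + 2998238) + R(1326, -790) = (-8 + 2998238) + (-170 - 1029*1326) = 2998230 + (-170 - 1364454) = 2998230 - 1364624 = 1633606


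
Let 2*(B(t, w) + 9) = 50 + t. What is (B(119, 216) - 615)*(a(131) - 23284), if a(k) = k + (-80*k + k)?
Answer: 18074329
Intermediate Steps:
B(t, w) = 16 + t/2 (B(t, w) = -9 + (50 + t)/2 = -9 + (25 + t/2) = 16 + t/2)
a(k) = -78*k (a(k) = k - 79*k = -78*k)
(B(119, 216) - 615)*(a(131) - 23284) = ((16 + (½)*119) - 615)*(-78*131 - 23284) = ((16 + 119/2) - 615)*(-10218 - 23284) = (151/2 - 615)*(-33502) = -1079/2*(-33502) = 18074329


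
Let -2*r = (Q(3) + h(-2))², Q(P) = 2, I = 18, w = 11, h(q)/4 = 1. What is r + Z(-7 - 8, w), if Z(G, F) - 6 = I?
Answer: 6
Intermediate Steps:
h(q) = 4 (h(q) = 4*1 = 4)
Z(G, F) = 24 (Z(G, F) = 6 + 18 = 24)
r = -18 (r = -(2 + 4)²/2 = -½*6² = -½*36 = -18)
r + Z(-7 - 8, w) = -18 + 24 = 6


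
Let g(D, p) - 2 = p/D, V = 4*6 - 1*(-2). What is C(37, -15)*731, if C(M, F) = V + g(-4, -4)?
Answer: 21199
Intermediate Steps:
V = 26 (V = 24 + 2 = 26)
g(D, p) = 2 + p/D
C(M, F) = 29 (C(M, F) = 26 + (2 - 4/(-4)) = 26 + (2 - 4*(-¼)) = 26 + (2 + 1) = 26 + 3 = 29)
C(37, -15)*731 = 29*731 = 21199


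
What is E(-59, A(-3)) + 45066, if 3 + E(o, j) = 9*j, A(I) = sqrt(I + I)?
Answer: 45063 + 9*I*sqrt(6) ≈ 45063.0 + 22.045*I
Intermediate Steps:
A(I) = sqrt(2)*sqrt(I) (A(I) = sqrt(2*I) = sqrt(2)*sqrt(I))
E(o, j) = -3 + 9*j
E(-59, A(-3)) + 45066 = (-3 + 9*(sqrt(2)*sqrt(-3))) + 45066 = (-3 + 9*(sqrt(2)*(I*sqrt(3)))) + 45066 = (-3 + 9*(I*sqrt(6))) + 45066 = (-3 + 9*I*sqrt(6)) + 45066 = 45063 + 9*I*sqrt(6)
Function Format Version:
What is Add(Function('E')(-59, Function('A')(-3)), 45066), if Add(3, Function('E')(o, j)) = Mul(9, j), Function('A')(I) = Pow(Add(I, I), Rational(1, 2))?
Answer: Add(45063, Mul(9, I, Pow(6, Rational(1, 2)))) ≈ Add(45063., Mul(22.045, I))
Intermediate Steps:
Function('A')(I) = Mul(Pow(2, Rational(1, 2)), Pow(I, Rational(1, 2))) (Function('A')(I) = Pow(Mul(2, I), Rational(1, 2)) = Mul(Pow(2, Rational(1, 2)), Pow(I, Rational(1, 2))))
Function('E')(o, j) = Add(-3, Mul(9, j))
Add(Function('E')(-59, Function('A')(-3)), 45066) = Add(Add(-3, Mul(9, Mul(Pow(2, Rational(1, 2)), Pow(-3, Rational(1, 2))))), 45066) = Add(Add(-3, Mul(9, Mul(Pow(2, Rational(1, 2)), Mul(I, Pow(3, Rational(1, 2)))))), 45066) = Add(Add(-3, Mul(9, Mul(I, Pow(6, Rational(1, 2))))), 45066) = Add(Add(-3, Mul(9, I, Pow(6, Rational(1, 2)))), 45066) = Add(45063, Mul(9, I, Pow(6, Rational(1, 2))))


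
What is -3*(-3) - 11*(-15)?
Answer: 174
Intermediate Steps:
-3*(-3) - 11*(-15) = 9 + 165 = 174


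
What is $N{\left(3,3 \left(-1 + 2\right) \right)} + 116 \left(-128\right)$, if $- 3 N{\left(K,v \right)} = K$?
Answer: $-14849$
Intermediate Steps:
$N{\left(K,v \right)} = - \frac{K}{3}$
$N{\left(3,3 \left(-1 + 2\right) \right)} + 116 \left(-128\right) = \left(- \frac{1}{3}\right) 3 + 116 \left(-128\right) = -1 - 14848 = -14849$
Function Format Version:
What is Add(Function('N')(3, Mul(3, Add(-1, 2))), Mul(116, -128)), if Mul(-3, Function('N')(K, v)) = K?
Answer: -14849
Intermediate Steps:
Function('N')(K, v) = Mul(Rational(-1, 3), K)
Add(Function('N')(3, Mul(3, Add(-1, 2))), Mul(116, -128)) = Add(Mul(Rational(-1, 3), 3), Mul(116, -128)) = Add(-1, -14848) = -14849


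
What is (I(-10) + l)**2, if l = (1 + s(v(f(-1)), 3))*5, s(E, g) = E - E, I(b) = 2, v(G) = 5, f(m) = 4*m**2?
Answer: 49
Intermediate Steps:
s(E, g) = 0
l = 5 (l = (1 + 0)*5 = 1*5 = 5)
(I(-10) + l)**2 = (2 + 5)**2 = 7**2 = 49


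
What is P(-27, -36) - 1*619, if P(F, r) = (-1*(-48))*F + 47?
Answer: -1868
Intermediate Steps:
P(F, r) = 47 + 48*F (P(F, r) = 48*F + 47 = 47 + 48*F)
P(-27, -36) - 1*619 = (47 + 48*(-27)) - 1*619 = (47 - 1296) - 619 = -1249 - 619 = -1868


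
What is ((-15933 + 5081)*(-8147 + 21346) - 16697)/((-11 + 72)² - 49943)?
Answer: 143252245/46222 ≈ 3099.2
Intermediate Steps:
((-15933 + 5081)*(-8147 + 21346) - 16697)/((-11 + 72)² - 49943) = (-10852*13199 - 16697)/(61² - 49943) = (-143235548 - 16697)/(3721 - 49943) = -143252245/(-46222) = -143252245*(-1/46222) = 143252245/46222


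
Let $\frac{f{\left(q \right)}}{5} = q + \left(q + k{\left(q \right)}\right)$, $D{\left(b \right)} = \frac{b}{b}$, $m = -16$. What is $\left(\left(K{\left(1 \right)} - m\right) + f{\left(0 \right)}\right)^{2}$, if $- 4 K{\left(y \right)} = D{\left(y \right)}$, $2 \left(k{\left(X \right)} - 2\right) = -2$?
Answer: $\frac{6889}{16} \approx 430.56$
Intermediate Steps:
$k{\left(X \right)} = 1$ ($k{\left(X \right)} = 2 + \frac{1}{2} \left(-2\right) = 2 - 1 = 1$)
$D{\left(b \right)} = 1$
$K{\left(y \right)} = - \frac{1}{4}$ ($K{\left(y \right)} = \left(- \frac{1}{4}\right) 1 = - \frac{1}{4}$)
$f{\left(q \right)} = 5 + 10 q$ ($f{\left(q \right)} = 5 \left(q + \left(q + 1\right)\right) = 5 \left(q + \left(1 + q\right)\right) = 5 \left(1 + 2 q\right) = 5 + 10 q$)
$\left(\left(K{\left(1 \right)} - m\right) + f{\left(0 \right)}\right)^{2} = \left(\left(- \frac{1}{4} - -16\right) + \left(5 + 10 \cdot 0\right)\right)^{2} = \left(\left(- \frac{1}{4} + 16\right) + \left(5 + 0\right)\right)^{2} = \left(\frac{63}{4} + 5\right)^{2} = \left(\frac{83}{4}\right)^{2} = \frac{6889}{16}$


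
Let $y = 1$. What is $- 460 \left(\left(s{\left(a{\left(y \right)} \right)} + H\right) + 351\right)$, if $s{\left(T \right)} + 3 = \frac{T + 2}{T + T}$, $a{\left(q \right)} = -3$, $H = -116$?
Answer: $- \frac{320390}{3} \approx -1.068 \cdot 10^{5}$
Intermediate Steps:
$s{\left(T \right)} = -3 + \frac{2 + T}{2 T}$ ($s{\left(T \right)} = -3 + \frac{T + 2}{T + T} = -3 + \frac{2 + T}{2 T}$)
$- 460 \left(\left(s{\left(a{\left(y \right)} \right)} + H\right) + 351\right) = - 460 \left(\left(\left(- \frac{5}{2} + \frac{1}{-3}\right) - 116\right) + 351\right) = - 460 \left(\left(\left(- \frac{5}{2} - \frac{1}{3}\right) - 116\right) + 351\right) = - 460 \left(\left(- \frac{17}{6} - 116\right) + 351\right) = - 460 \left(- \frac{713}{6} + 351\right) = \left(-460\right) \frac{1393}{6} = - \frac{320390}{3}$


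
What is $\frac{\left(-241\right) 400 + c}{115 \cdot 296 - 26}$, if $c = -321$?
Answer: $- \frac{96721}{34014} \approx -2.8436$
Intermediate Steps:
$\frac{\left(-241\right) 400 + c}{115 \cdot 296 - 26} = \frac{\left(-241\right) 400 - 321}{115 \cdot 296 - 26} = \frac{-96400 - 321}{34040 - 26} = - \frac{96721}{34014}$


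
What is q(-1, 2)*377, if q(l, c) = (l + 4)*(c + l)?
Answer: 1131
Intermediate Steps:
q(l, c) = (4 + l)*(c + l)
q(-1, 2)*377 = ((-1)**2 + 4*2 + 4*(-1) + 2*(-1))*377 = (1 + 8 - 4 - 2)*377 = 3*377 = 1131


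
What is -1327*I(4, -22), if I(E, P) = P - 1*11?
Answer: 43791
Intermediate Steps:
I(E, P) = -11 + P (I(E, P) = P - 11 = -11 + P)
-1327*I(4, -22) = -1327*(-11 - 22) = -1327*(-33) = 43791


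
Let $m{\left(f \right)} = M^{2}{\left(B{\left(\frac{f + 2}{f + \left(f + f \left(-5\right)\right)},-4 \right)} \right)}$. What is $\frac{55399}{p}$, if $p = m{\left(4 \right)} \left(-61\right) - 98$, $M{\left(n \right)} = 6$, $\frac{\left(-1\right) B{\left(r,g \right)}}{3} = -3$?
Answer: $- \frac{55399}{2294} \approx -24.15$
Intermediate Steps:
$B{\left(r,g \right)} = 9$ ($B{\left(r,g \right)} = \left(-3\right) \left(-3\right) = 9$)
$m{\left(f \right)} = 36$ ($m{\left(f \right)} = 6^{2} = 36$)
$p = -2294$ ($p = 36 \left(-61\right) - 98 = -2196 - 98 = -2294$)
$\frac{55399}{p} = \frac{55399}{-2294} = 55399 \left(- \frac{1}{2294}\right) = - \frac{55399}{2294}$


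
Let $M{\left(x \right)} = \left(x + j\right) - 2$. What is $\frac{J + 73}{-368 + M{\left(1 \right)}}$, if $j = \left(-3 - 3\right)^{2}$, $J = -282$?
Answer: $\frac{209}{333} \approx 0.62763$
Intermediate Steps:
$j = 36$ ($j = \left(-6\right)^{2} = 36$)
$M{\left(x \right)} = 34 + x$ ($M{\left(x \right)} = \left(x + 36\right) - 2 = \left(36 + x\right) - 2 = 34 + x$)
$\frac{J + 73}{-368 + M{\left(1 \right)}} = \frac{-282 + 73}{-368 + \left(34 + 1\right)} = - \frac{209}{-368 + 35} = - \frac{209}{-333} = \left(-209\right) \left(- \frac{1}{333}\right) = \frac{209}{333}$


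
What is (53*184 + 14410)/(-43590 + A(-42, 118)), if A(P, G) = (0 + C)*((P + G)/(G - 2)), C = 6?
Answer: -116783/210666 ≈ -0.55435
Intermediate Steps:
A(P, G) = 6*(G + P)/(-2 + G) (A(P, G) = (0 + 6)*((P + G)/(G - 2)) = 6*((G + P)/(-2 + G)) = 6*(G + P)/(-2 + G))
(53*184 + 14410)/(-43590 + A(-42, 118)) = (53*184 + 14410)/(-43590 + 6*(118 - 42)/(-2 + 118)) = (9752 + 14410)/(-43590 + 6*76/116) = 24162/(-43590 + 6*(1/116)*76) = 24162/(-43590 + 114/29) = 24162/(-1263996/29) = 24162*(-29/1263996) = -116783/210666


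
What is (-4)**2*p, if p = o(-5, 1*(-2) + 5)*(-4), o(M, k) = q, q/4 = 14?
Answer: -3584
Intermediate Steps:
q = 56 (q = 4*14 = 56)
o(M, k) = 56
p = -224 (p = 56*(-4) = -224)
(-4)**2*p = (-4)**2*(-224) = 16*(-224) = -3584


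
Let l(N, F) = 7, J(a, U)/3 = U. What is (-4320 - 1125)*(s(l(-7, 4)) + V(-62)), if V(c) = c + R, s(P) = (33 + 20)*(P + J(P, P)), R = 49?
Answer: -8009595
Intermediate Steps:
J(a, U) = 3*U
s(P) = 212*P (s(P) = (33 + 20)*(P + 3*P) = 53*(4*P) = 212*P)
V(c) = 49 + c (V(c) = c + 49 = 49 + c)
(-4320 - 1125)*(s(l(-7, 4)) + V(-62)) = (-4320 - 1125)*(212*7 + (49 - 62)) = -5445*(1484 - 13) = -5445*1471 = -8009595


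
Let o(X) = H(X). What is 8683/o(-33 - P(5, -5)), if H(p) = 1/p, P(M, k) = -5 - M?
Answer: -199709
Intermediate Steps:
H(p) = 1/p
o(X) = 1/X
8683/o(-33 - P(5, -5)) = 8683/(1/(-33 - (-5 - 1*5))) = 8683/(1/(-33 - (-5 - 5))) = 8683/(1/(-33 - 1*(-10))) = 8683/(1/(-33 + 10)) = 8683/(1/(-23)) = 8683/(-1/23) = 8683*(-23) = -199709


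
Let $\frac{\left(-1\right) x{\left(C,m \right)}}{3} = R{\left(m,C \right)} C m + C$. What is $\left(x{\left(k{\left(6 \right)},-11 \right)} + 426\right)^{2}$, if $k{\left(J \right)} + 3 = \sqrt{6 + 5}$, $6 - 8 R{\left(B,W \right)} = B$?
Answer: $\frac{1600317}{16} + \frac{964989 \sqrt{11}}{32} \approx 2.0004 \cdot 10^{5}$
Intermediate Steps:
$R{\left(B,W \right)} = \frac{3}{4} - \frac{B}{8}$
$k{\left(J \right)} = -3 + \sqrt{11}$ ($k{\left(J \right)} = -3 + \sqrt{6 + 5} = -3 + \sqrt{11}$)
$x{\left(C,m \right)} = - 3 C - 3 C m \left(\frac{3}{4} - \frac{m}{8}\right)$ ($x{\left(C,m \right)} = - 3 \left(\left(\frac{3}{4} - \frac{m}{8}\right) C m + C\right) = - 3 \left(C \left(\frac{3}{4} - \frac{m}{8}\right) m + C\right) = - 3 \left(C m \left(\frac{3}{4} - \frac{m}{8}\right) + C\right) = - 3 \left(C + C m \left(\frac{3}{4} - \frac{m}{8}\right)\right) = - 3 C - 3 C m \left(\frac{3}{4} - \frac{m}{8}\right)$)
$\left(x{\left(k{\left(6 \right)},-11 \right)} + 426\right)^{2} = \left(\frac{3 \left(-3 + \sqrt{11}\right) \left(-8 - 11 \left(-6 - 11\right)\right)}{8} + 426\right)^{2} = \left(\frac{3 \left(-3 + \sqrt{11}\right) \left(-8 - -187\right)}{8} + 426\right)^{2} = \left(\frac{3 \left(-3 + \sqrt{11}\right) \left(-8 + 187\right)}{8} + 426\right)^{2} = \left(\frac{3}{8} \left(-3 + \sqrt{11}\right) 179 + 426\right)^{2} = \left(\left(- \frac{1611}{8} + \frac{537 \sqrt{11}}{8}\right) + 426\right)^{2} = \left(\frac{1797}{8} + \frac{537 \sqrt{11}}{8}\right)^{2}$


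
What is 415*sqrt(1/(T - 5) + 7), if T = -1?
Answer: 415*sqrt(246)/6 ≈ 1084.8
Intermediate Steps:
415*sqrt(1/(T - 5) + 7) = 415*sqrt(1/(-1 - 5) + 7) = 415*sqrt(1/(-6) + 7) = 415*sqrt(-1/6 + 7) = 415*sqrt(41/6) = 415*(sqrt(246)/6) = 415*sqrt(246)/6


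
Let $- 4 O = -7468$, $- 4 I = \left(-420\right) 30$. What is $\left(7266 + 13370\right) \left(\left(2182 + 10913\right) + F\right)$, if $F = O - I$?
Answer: $243752432$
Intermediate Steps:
$I = 3150$ ($I = - \frac{\left(-420\right) 30}{4} = \left(- \frac{1}{4}\right) \left(-12600\right) = 3150$)
$O = 1867$ ($O = \left(- \frac{1}{4}\right) \left(-7468\right) = 1867$)
$F = -1283$ ($F = 1867 - 3150 = -1283$)
$\left(7266 + 13370\right) \left(\left(2182 + 10913\right) + F\right) = \left(7266 + 13370\right) \left(\left(2182 + 10913\right) - 1283\right) = 20636 \left(13095 - 1283\right) = 20636 \cdot 11812 = 243752432$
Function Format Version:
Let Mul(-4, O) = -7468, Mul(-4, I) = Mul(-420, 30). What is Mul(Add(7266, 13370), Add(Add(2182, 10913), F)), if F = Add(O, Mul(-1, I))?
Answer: 243752432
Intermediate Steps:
I = 3150 (I = Mul(Rational(-1, 4), Mul(-420, 30)) = Mul(Rational(-1, 4), -12600) = 3150)
O = 1867 (O = Mul(Rational(-1, 4), -7468) = 1867)
F = -1283 (F = Add(1867, Mul(-1, 3150)) = Add(1867, -3150) = -1283)
Mul(Add(7266, 13370), Add(Add(2182, 10913), F)) = Mul(Add(7266, 13370), Add(Add(2182, 10913), -1283)) = Mul(20636, Add(13095, -1283)) = Mul(20636, 11812) = 243752432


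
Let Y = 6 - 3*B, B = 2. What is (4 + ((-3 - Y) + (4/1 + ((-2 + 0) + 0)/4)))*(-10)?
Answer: -45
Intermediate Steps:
Y = 0 (Y = 6 - 3*2 = 6 - 6 = 0)
(4 + ((-3 - Y) + (4/1 + ((-2 + 0) + 0)/4)))*(-10) = (4 + ((-3 - 1*0) + (4/1 + ((-2 + 0) + 0)/4)))*(-10) = (4 + ((-3 + 0) + (4*1 + (-2 + 0)*(¼))))*(-10) = (4 + (-3 + (4 - 2*¼)))*(-10) = (4 + (-3 + (4 - ½)))*(-10) = (4 + (-3 + 7/2))*(-10) = (4 + ½)*(-10) = (9/2)*(-10) = -45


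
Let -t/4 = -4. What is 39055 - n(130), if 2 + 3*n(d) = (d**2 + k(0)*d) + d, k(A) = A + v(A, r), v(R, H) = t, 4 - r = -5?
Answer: 98057/3 ≈ 32686.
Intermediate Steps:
r = 9 (r = 4 - 1*(-5) = 4 + 5 = 9)
t = 16 (t = -4*(-4) = 16)
v(R, H) = 16
k(A) = 16 + A (k(A) = A + 16 = 16 + A)
n(d) = -2/3 + d**2/3 + 17*d/3 (n(d) = -2/3 + ((d**2 + (16 + 0)*d) + d)/3 = -2/3 + ((d**2 + 16*d) + d)/3 = -2/3 + (d**2 + 17*d)/3 = -2/3 + (d**2/3 + 17*d/3) = -2/3 + d**2/3 + 17*d/3)
39055 - n(130) = 39055 - (-2/3 + (1/3)*130**2 + (17/3)*130) = 39055 - (-2/3 + (1/3)*16900 + 2210/3) = 39055 - (-2/3 + 16900/3 + 2210/3) = 39055 - 1*19108/3 = 39055 - 19108/3 = 98057/3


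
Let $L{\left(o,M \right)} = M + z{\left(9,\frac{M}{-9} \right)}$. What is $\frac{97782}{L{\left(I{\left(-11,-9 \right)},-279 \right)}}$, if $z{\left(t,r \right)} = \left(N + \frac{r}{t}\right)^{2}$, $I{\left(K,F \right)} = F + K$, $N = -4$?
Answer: $- \frac{3960171}{11287} \approx -350.86$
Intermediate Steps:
$z{\left(t,r \right)} = \left(-4 + \frac{r}{t}\right)^{2}$
$L{\left(o,M \right)} = M + \frac{\left(-36 - \frac{M}{9}\right)^{2}}{81}$ ($L{\left(o,M \right)} = M + \frac{\left(\frac{M}{-9} - 36\right)^{2}}{81} = M + \frac{\left(M \left(- \frac{1}{9}\right) - 36\right)^{2}}{81} = M + \frac{\left(- \frac{M}{9} - 36\right)^{2}}{81} = M + \frac{\left(-36 - \frac{M}{9}\right)^{2}}{81}$)
$\frac{97782}{L{\left(I{\left(-11,-9 \right)},-279 \right)}} = \frac{97782}{-279 + \frac{\left(324 - 279\right)^{2}}{6561}} = \frac{97782}{-279 + \frac{45^{2}}{6561}} = \frac{97782}{-279 + \frac{1}{6561} \cdot 2025} = \frac{97782}{-279 + \frac{25}{81}} = \frac{97782}{- \frac{22574}{81}} = 97782 \left(- \frac{81}{22574}\right) = - \frac{3960171}{11287}$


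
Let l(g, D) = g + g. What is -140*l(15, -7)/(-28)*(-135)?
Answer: -20250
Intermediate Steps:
l(g, D) = 2*g
-140*l(15, -7)/(-28)*(-135) = -140*2*15/(-28)*(-135) = -4200*(-1)/28*(-135) = -140*(-15/14)*(-135) = 150*(-135) = -20250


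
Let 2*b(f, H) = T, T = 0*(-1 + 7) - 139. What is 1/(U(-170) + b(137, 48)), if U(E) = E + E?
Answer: -2/819 ≈ -0.0024420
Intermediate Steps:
U(E) = 2*E
T = -139 (T = 0*6 - 139 = 0 - 139 = -139)
b(f, H) = -139/2 (b(f, H) = (½)*(-139) = -139/2)
1/(U(-170) + b(137, 48)) = 1/(2*(-170) - 139/2) = 1/(-340 - 139/2) = 1/(-819/2) = -2/819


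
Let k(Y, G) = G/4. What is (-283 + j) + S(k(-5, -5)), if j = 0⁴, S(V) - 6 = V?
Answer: -1113/4 ≈ -278.25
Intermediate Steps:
k(Y, G) = G/4 (k(Y, G) = G*(¼) = G/4)
S(V) = 6 + V
j = 0
(-283 + j) + S(k(-5, -5)) = (-283 + 0) + (6 + (¼)*(-5)) = -283 + (6 - 5/4) = -283 + 19/4 = -1113/4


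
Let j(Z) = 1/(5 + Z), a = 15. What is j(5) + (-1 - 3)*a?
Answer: -599/10 ≈ -59.900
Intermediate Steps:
j(5) + (-1 - 3)*a = 1/(5 + 5) + (-1 - 3)*15 = 1/10 - 4*15 = ⅒ - 60 = -599/10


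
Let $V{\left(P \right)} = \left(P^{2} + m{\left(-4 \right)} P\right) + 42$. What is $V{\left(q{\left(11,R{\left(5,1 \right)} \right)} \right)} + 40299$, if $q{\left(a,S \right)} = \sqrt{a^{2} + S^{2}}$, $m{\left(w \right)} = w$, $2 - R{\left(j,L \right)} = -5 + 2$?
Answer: $40487 - 4 \sqrt{146} \approx 40439.0$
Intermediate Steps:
$R{\left(j,L \right)} = 5$ ($R{\left(j,L \right)} = 2 - \left(-5 + 2\right) = 2 - -3 = 2 + 3 = 5$)
$q{\left(a,S \right)} = \sqrt{S^{2} + a^{2}}$
$V{\left(P \right)} = 42 + P^{2} - 4 P$ ($V{\left(P \right)} = \left(P^{2} - 4 P\right) + 42 = 42 + P^{2} - 4 P$)
$V{\left(q{\left(11,R{\left(5,1 \right)} \right)} \right)} + 40299 = \left(42 + \left(\sqrt{5^{2} + 11^{2}}\right)^{2} - 4 \sqrt{5^{2} + 11^{2}}\right) + 40299 = \left(42 + \left(\sqrt{25 + 121}\right)^{2} - 4 \sqrt{25 + 121}\right) + 40299 = \left(42 + \left(\sqrt{146}\right)^{2} - 4 \sqrt{146}\right) + 40299 = \left(42 + 146 - 4 \sqrt{146}\right) + 40299 = \left(188 - 4 \sqrt{146}\right) + 40299 = 40487 - 4 \sqrt{146}$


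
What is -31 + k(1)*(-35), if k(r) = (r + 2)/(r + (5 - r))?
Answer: -52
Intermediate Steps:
k(r) = 2/5 + r/5 (k(r) = (2 + r)/5 = (2 + r)*(1/5) = 2/5 + r/5)
-31 + k(1)*(-35) = -31 + (2/5 + (1/5)*1)*(-35) = -31 + (2/5 + 1/5)*(-35) = -31 + (3/5)*(-35) = -31 - 21 = -52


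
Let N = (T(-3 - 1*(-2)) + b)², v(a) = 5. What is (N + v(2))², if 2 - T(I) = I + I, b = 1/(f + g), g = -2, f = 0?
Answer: 4761/16 ≈ 297.56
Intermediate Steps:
b = -½ (b = 1/(0 - 2) = 1/(-2) = -½ ≈ -0.50000)
T(I) = 2 - 2*I (T(I) = 2 - (I + I) = 2 - 2*I)
N = 49/4 (N = ((2 - 2*(-3 - 1*(-2))) - ½)² = ((2 - 2*(-3 + 2)) - ½)² = ((2 - 2*(-1)) - ½)² = ((2 + 2) - ½)² = (4 - ½)² = (7/2)² = 49/4 ≈ 12.250)
(N + v(2))² = (49/4 + 5)² = (69/4)² = 4761/16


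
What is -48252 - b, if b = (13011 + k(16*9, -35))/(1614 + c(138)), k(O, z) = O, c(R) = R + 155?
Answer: -92029719/1907 ≈ -48259.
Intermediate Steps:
c(R) = 155 + R
b = 13155/1907 (b = (13011 + 16*9)/(1614 + (155 + 138)) = (13011 + 144)/(1614 + 293) = 13155/1907 ≈ 6.8983)
-48252 - b = -48252 - 1*13155/1907 = -48252 - 13155/1907 = -92029719/1907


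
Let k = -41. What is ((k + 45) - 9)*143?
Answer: -715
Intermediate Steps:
((k + 45) - 9)*143 = ((-41 + 45) - 9)*143 = (4 - 9)*143 = -5*143 = -715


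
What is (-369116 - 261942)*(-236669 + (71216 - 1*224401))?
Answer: 246020485532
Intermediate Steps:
(-369116 - 261942)*(-236669 + (71216 - 1*224401)) = -631058*(-236669 + (71216 - 224401)) = -631058*(-236669 - 153185) = -631058*(-389854) = 246020485532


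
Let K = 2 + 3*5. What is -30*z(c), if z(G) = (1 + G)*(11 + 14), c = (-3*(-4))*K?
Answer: -153750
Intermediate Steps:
K = 17 (K = 2 + 15 = 17)
c = 204 (c = -3*(-4)*17 = 12*17 = 204)
z(G) = 25 + 25*G (z(G) = (1 + G)*25 = 25 + 25*G)
-30*z(c) = -30*(25 + 25*204) = -30*(25 + 5100) = -30*5125 = -153750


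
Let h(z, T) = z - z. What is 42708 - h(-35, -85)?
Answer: 42708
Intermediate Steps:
h(z, T) = 0
42708 - h(-35, -85) = 42708 - 1*0 = 42708 + 0 = 42708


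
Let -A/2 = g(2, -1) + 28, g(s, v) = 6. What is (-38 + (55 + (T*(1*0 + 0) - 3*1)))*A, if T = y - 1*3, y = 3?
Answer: -952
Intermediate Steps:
T = 0 (T = 3 - 1*3 = 3 - 3 = 0)
A = -68 (A = -2*(6 + 28) = -2*34 = -68)
(-38 + (55 + (T*(1*0 + 0) - 3*1)))*A = (-38 + (55 + (0*(1*0 + 0) - 3*1)))*(-68) = (-38 + (55 + (0*(0 + 0) - 3)))*(-68) = (-38 + (55 + (0*0 - 3)))*(-68) = (-38 + (55 + (0 - 3)))*(-68) = (-38 + (55 - 3))*(-68) = (-38 + 52)*(-68) = 14*(-68) = -952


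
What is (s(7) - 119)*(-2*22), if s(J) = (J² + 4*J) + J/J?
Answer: 1804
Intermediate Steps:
s(J) = 1 + J² + 4*J (s(J) = (J² + 4*J) + 1 = 1 + J² + 4*J)
(s(7) - 119)*(-2*22) = ((1 + 7² + 4*7) - 119)*(-2*22) = ((1 + 49 + 28) - 119)*(-44) = (78 - 119)*(-44) = -41*(-44) = 1804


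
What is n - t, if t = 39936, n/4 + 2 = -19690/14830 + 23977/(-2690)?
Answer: -79755409442/1994635 ≈ -39985.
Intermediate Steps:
n = -97666082/1994635 (n = -8 + 4*(-19690/14830 + 23977/(-2690)) = -8 + 4*(-19690*1/14830 + 23977*(-1/2690)) = -8 + 4*(-1969/1483 - 23977/2690) = -8 + 4*(-40854501/3989270) = -8 - 81709002/1994635 = -97666082/1994635 ≈ -48.964)
n - t = -97666082/1994635 - 1*39936 = -97666082/1994635 - 39936 = -79755409442/1994635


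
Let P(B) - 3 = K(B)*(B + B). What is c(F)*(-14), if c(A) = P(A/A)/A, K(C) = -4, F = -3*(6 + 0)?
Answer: -35/9 ≈ -3.8889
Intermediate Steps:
F = -18 (F = -3*6 = -18)
P(B) = 3 - 8*B (P(B) = 3 - 4*(B + B) = 3 - 8*B)
c(A) = -5/A (c(A) = (3 - 8*A/A)/A = (3 - 8*1)/A = (3 - 8)/A = -5/A)
c(F)*(-14) = -5/(-18)*(-14) = -5*(-1/18)*(-14) = (5/18)*(-14) = -35/9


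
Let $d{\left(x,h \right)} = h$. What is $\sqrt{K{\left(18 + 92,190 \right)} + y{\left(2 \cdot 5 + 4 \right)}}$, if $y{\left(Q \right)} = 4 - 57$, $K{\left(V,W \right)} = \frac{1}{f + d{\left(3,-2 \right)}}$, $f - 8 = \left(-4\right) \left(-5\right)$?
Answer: $\frac{9 i \sqrt{442}}{26} \approx 7.2775 i$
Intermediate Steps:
$f = 28$ ($f = 8 - -20 = 8 + 20 = 28$)
$K{\left(V,W \right)} = \frac{1}{26}$ ($K{\left(V,W \right)} = \frac{1}{28 - 2} = \frac{1}{26}$)
$y{\left(Q \right)} = -53$ ($y{\left(Q \right)} = 4 - 57 = -53$)
$\sqrt{K{\left(18 + 92,190 \right)} + y{\left(2 \cdot 5 + 4 \right)}} = \sqrt{\frac{1}{26} - 53} = \sqrt{- \frac{1377}{26}} = \frac{9 i \sqrt{442}}{26}$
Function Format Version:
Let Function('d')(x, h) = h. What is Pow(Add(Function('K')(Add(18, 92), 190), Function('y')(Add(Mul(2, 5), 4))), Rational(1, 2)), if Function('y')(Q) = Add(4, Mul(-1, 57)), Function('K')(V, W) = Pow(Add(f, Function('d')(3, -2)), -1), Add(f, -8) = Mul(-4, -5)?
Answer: Mul(Rational(9, 26), I, Pow(442, Rational(1, 2))) ≈ Mul(7.2775, I)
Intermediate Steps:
f = 28 (f = Add(8, Mul(-4, -5)) = Add(8, 20) = 28)
Function('K')(V, W) = Rational(1, 26) (Function('K')(V, W) = Pow(Add(28, -2), -1) = Pow(26, -1) = Rational(1, 26))
Function('y')(Q) = -53 (Function('y')(Q) = Add(4, -57) = -53)
Pow(Add(Function('K')(Add(18, 92), 190), Function('y')(Add(Mul(2, 5), 4))), Rational(1, 2)) = Pow(Add(Rational(1, 26), -53), Rational(1, 2)) = Pow(Rational(-1377, 26), Rational(1, 2)) = Mul(Rational(9, 26), I, Pow(442, Rational(1, 2)))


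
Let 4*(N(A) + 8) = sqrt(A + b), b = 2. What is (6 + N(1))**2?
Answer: 67/16 - sqrt(3) ≈ 2.4554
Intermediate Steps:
N(A) = -8 + sqrt(2 + A)/4 (N(A) = -8 + sqrt(A + 2)/4 = -8 + sqrt(2 + A)/4)
(6 + N(1))**2 = (6 + (-8 + sqrt(2 + 1)/4))**2 = (6 + (-8 + sqrt(3)/4))**2 = (-2 + sqrt(3)/4)**2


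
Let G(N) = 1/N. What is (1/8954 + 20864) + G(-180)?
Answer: 16813458653/805860 ≈ 20864.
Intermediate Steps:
(1/8954 + 20864) + G(-180) = (1/8954 + 20864) + 1/(-180) = (1/8954 + 20864) - 1/180 = 186816257/8954 - 1/180 = 16813458653/805860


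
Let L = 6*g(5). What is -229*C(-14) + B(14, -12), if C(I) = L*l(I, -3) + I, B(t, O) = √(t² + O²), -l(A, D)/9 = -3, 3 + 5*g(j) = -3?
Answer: 238618/5 + 2*√85 ≈ 47742.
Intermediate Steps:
g(j) = -6/5 (g(j) = -⅗ + (⅕)*(-3) = -⅗ - ⅗ = -6/5)
l(A, D) = 27 (l(A, D) = -9*(-3) = 27)
L = -36/5 (L = 6*(-6/5) = -36/5 ≈ -7.2000)
B(t, O) = √(O² + t²)
C(I) = -972/5 + I (C(I) = -36/5*27 + I = -972/5 + I)
-229*C(-14) + B(14, -12) = -229*(-972/5 - 14) + √((-12)² + 14²) = -229*(-1042/5) + √(144 + 196) = 238618/5 + √340 = 238618/5 + 2*√85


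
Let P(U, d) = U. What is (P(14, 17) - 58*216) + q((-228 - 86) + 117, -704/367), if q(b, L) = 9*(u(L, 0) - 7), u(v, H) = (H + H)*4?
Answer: -12577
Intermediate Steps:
u(v, H) = 8*H (u(v, H) = (2*H)*4 = 8*H)
q(b, L) = -63 (q(b, L) = 9*(8*0 - 7) = 9*(0 - 7) = 9*(-7) = -63)
(P(14, 17) - 58*216) + q((-228 - 86) + 117, -704/367) = (14 - 58*216) - 63 = (14 - 12528) - 63 = -12514 - 63 = -12577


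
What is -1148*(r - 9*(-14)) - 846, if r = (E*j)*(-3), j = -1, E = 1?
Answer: -148938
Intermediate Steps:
r = 3 (r = (1*(-1))*(-3) = -1*(-3) = 3)
-1148*(r - 9*(-14)) - 846 = -1148*(3 - 9*(-14)) - 846 = -1148*(3 + 126) - 846 = -1148*129 - 846 = -148092 - 846 = -148938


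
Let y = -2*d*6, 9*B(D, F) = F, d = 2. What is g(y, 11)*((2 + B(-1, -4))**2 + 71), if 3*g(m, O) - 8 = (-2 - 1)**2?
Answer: 101099/243 ≈ 416.05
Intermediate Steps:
B(D, F) = F/9
y = -24 (y = -2*2*6 = -4*6 = -24)
g(m, O) = 17/3 (g(m, O) = 8/3 + (-2 - 1)**2/3 = 8/3 + (1/3)*(-3)**2 = 8/3 + (1/3)*9 = 8/3 + 3 = 17/3)
g(y, 11)*((2 + B(-1, -4))**2 + 71) = 17*((2 + (1/9)*(-4))**2 + 71)/3 = 17*((2 - 4/9)**2 + 71)/3 = 17*((14/9)**2 + 71)/3 = 17*(196/81 + 71)/3 = (17/3)*(5947/81) = 101099/243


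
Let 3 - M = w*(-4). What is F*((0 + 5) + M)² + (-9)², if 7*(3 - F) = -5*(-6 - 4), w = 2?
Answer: -6857/7 ≈ -979.57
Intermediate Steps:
F = -29/7 (F = 3 - (-5)*(-6 - 4)/7 = 3 - (-5)*(-10)/7 = 3 - ⅐*50 = 3 - 50/7 = -29/7 ≈ -4.1429)
M = 11 (M = 3 - 2*(-4) = 3 - 1*(-8) = 3 + 8 = 11)
F*((0 + 5) + M)² + (-9)² = -29*((0 + 5) + 11)²/7 + (-9)² = -29*(5 + 11)²/7 + 81 = -29/7*16² + 81 = -29/7*256 + 81 = -7424/7 + 81 = -6857/7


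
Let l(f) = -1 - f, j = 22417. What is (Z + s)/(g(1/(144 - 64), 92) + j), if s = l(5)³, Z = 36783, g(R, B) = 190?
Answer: 36567/22607 ≈ 1.6175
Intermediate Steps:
s = -216 (s = (-1 - 1*5)³ = (-1 - 5)³ = (-6)³ = -216)
(Z + s)/(g(1/(144 - 64), 92) + j) = (36783 - 216)/(190 + 22417) = 36567/22607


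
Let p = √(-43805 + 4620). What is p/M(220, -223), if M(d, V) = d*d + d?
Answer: I*√39185/48620 ≈ 0.0040714*I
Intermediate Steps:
M(d, V) = d + d² (M(d, V) = d² + d = d + d²)
p = I*√39185 (p = √(-39185) = I*√39185 ≈ 197.95*I)
p/M(220, -223) = (I*√39185)/((220*(1 + 220))) = (I*√39185)/((220*221)) = (I*√39185)/48620 = (I*√39185)*(1/48620) = I*√39185/48620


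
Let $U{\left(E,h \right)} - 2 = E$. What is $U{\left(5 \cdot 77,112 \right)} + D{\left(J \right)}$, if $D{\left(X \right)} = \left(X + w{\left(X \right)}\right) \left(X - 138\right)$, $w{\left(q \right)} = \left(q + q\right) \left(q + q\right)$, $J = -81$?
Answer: $-5729310$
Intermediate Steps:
$w{\left(q \right)} = 4 q^{2}$ ($w{\left(q \right)} = 2 q 2 q = 4 q^{2}$)
$D{\left(X \right)} = \left(-138 + X\right) \left(X + 4 X^{2}\right)$ ($D{\left(X \right)} = \left(X + 4 X^{2}\right) \left(X - 138\right) = \left(X + 4 X^{2}\right) \left(-138 + X\right) = \left(-138 + X\right) \left(X + 4 X^{2}\right)$)
$U{\left(E,h \right)} = 2 + E$
$U{\left(5 \cdot 77,112 \right)} + D{\left(J \right)} = \left(2 + 5 \cdot 77\right) - 81 \left(-138 - -44631 + 4 \left(-81\right)^{2}\right) = \left(2 + 385\right) - 81 \left(-138 + 44631 + 4 \cdot 6561\right) = 387 - 81 \left(-138 + 44631 + 26244\right) = 387 - 5729697 = -5729310$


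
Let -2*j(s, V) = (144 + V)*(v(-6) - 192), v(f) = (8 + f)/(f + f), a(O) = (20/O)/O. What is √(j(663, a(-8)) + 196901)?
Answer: √121401807/24 ≈ 459.09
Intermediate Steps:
a(O) = 20/O²
v(f) = (8 + f)/(2*f) (v(f) = (8 + f)/((2*f)) = (8 + f)*(1/(2*f)) = (8 + f)/(2*f))
j(s, V) = 13836 + 1153*V/12 (j(s, V) = -(144 + V)*((½)*(8 - 6)/(-6) - 192)/2 = -(144 + V)*((½)*(-⅙)*2 - 192)/2 = -(144 + V)*(-⅙ - 192)/2 = -(144 + V)*(-1153)/(2*6) = -(-27672 - 1153*V/6)/2 = 13836 + 1153*V/12)
√(j(663, a(-8)) + 196901) = √((13836 + 1153*(20/(-8)²)/12) + 196901) = √((13836 + 1153*(20*(1/64))/12) + 196901) = √((13836 + (1153/12)*(5/16)) + 196901) = √((13836 + 5765/192) + 196901) = √(2662277/192 + 196901) = √(40467269/192) = √121401807/24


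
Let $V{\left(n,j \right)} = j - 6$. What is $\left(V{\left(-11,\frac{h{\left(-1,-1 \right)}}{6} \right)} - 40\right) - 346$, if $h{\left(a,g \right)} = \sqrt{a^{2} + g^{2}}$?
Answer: $-392 + \frac{\sqrt{2}}{6} \approx -391.76$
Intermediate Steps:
$V{\left(n,j \right)} = -6 + j$
$\left(V{\left(-11,\frac{h{\left(-1,-1 \right)}}{6} \right)} - 40\right) - 346 = \left(\left(-6 + \frac{\sqrt{\left(-1\right)^{2} + \left(-1\right)^{2}}}{6}\right) - 40\right) - 346 = \left(\left(-6 + \sqrt{1 + 1} \cdot \frac{1}{6}\right) - 40\right) - 346 = \left(\left(-6 + \sqrt{2} \cdot \frac{1}{6}\right) - 40\right) - 346 = \left(\left(-6 + \frac{\sqrt{2}}{6}\right) - 40\right) - 346 = \left(-46 + \frac{\sqrt{2}}{6}\right) - 346 = -392 + \frac{\sqrt{2}}{6}$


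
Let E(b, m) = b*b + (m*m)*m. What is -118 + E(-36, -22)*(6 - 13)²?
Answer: -458366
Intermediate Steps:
E(b, m) = b² + m³ (E(b, m) = b² + m²*m = b² + m³)
-118 + E(-36, -22)*(6 - 13)² = -118 + ((-36)² + (-22)³)*(6 - 13)² = -118 + (1296 - 10648)*(-7)² = -118 - 9352*49 = -118 - 458248 = -458366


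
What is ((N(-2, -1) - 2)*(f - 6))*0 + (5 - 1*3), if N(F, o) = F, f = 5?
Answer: 2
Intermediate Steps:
((N(-2, -1) - 2)*(f - 6))*0 + (5 - 1*3) = ((-2 - 2)*(5 - 6))*0 + (5 - 1*3) = -4*(-1)*0 + (5 - 3) = 4*0 + 2 = 0 + 2 = 2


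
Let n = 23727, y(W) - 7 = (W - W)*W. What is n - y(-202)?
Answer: 23720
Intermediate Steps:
y(W) = 7 (y(W) = 7 + (W - W)*W = 7 + 0*W = 7 + 0 = 7)
n - y(-202) = 23727 - 1*7 = 23727 - 7 = 23720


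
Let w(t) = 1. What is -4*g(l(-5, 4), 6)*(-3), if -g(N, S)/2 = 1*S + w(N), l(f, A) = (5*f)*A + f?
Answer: -168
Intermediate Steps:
l(f, A) = f + 5*A*f (l(f, A) = 5*A*f + f = f + 5*A*f)
g(N, S) = -2 - 2*S (g(N, S) = -2*(1*S + 1) = -2*(S + 1) = -2*(1 + S) = -2 - 2*S)
-4*g(l(-5, 4), 6)*(-3) = -4*(-2 - 2*6)*(-3) = -4*(-2 - 12)*(-3) = -4*(-14)*(-3) = 56*(-3) = -168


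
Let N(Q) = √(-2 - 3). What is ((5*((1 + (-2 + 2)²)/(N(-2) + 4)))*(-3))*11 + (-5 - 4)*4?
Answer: 3*(-12*√5 + 103*I)/(√5 - 4*I) ≈ -67.429 + 17.569*I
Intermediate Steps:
N(Q) = I*√5 (N(Q) = √(-5) = I*√5)
((5*((1 + (-2 + 2)²)/(N(-2) + 4)))*(-3))*11 + (-5 - 4)*4 = ((5*((1 + (-2 + 2)²)/(I*√5 + 4)))*(-3))*11 + (-5 - 4)*4 = ((5*((1 + 0²)/(4 + I*√5)))*(-3))*11 - 9*4 = ((5*((1 + 0)/(4 + I*√5)))*(-3))*11 - 36 = ((5*(1/(4 + I*√5)))*(-3))*11 - 36 = ((5/(4 + I*√5))*(-3))*11 - 36 = -15/(4 + I*√5)*11 - 36 = -165/(4 + I*√5) - 36 = -36 - 165/(4 + I*√5)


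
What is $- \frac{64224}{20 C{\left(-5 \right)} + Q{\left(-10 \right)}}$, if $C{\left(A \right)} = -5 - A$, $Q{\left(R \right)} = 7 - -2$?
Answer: $-7136$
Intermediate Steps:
$Q{\left(R \right)} = 9$ ($Q{\left(R \right)} = 7 + 2 = 9$)
$- \frac{64224}{20 C{\left(-5 \right)} + Q{\left(-10 \right)}} = - \frac{64224}{20 \left(-5 - -5\right) + 9} = - \frac{64224}{20 \left(-5 + 5\right) + 9} = - \frac{64224}{20 \cdot 0 + 9} = - \frac{64224}{0 + 9} = - \frac{64224}{9} = \left(-64224\right) \frac{1}{9} = -7136$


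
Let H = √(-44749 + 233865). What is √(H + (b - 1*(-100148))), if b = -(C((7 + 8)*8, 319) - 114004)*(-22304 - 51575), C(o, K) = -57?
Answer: √(-8426612471 + 2*√47279) ≈ 91797.0*I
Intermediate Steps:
H = 2*√47279 (H = √189116 = 2*√47279 ≈ 434.87)
b = -8426712619 (b = -(-57 - 114004)*(-22304 - 51575) = -(-114061)*(-73879) = -1*8426712619 = -8426712619)
√(H + (b - 1*(-100148))) = √(2*√47279 + (-8426712619 - 1*(-100148))) = √(2*√47279 + (-8426712619 + 100148)) = √(2*√47279 - 8426612471) = √(-8426612471 + 2*√47279)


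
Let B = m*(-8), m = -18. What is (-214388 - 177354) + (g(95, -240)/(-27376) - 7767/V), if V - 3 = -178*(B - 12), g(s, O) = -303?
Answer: -83982147087095/214381456 ≈ -3.9174e+5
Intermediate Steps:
B = 144 (B = -18*(-8) = 144)
V = -23493 (V = 3 - 178*(144 - 12) = 3 - 178*132 = 3 - 23496 = -23493)
(-214388 - 177354) + (g(95, -240)/(-27376) - 7767/V) = (-214388 - 177354) + (-303/(-27376) - 7767/(-23493)) = -391742 + (-303*(-1/27376) - 7767*(-1/23493)) = -391742 + (303/27376 + 2589/7831) = -391742 + 73249257/214381456 = -83982147087095/214381456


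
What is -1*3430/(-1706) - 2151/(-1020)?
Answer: 1194701/290020 ≈ 4.1194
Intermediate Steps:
-1*3430/(-1706) - 2151/(-1020) = -3430*(-1/1706) - 2151*(-1/1020) = 1715/853 + 717/340 = 1194701/290020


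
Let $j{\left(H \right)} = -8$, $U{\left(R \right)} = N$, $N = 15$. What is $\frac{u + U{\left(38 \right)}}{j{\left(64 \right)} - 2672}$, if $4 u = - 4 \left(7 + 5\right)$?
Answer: $- \frac{3}{2680} \approx -0.0011194$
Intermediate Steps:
$U{\left(R \right)} = 15$
$u = -12$ ($u = \frac{\left(-4\right) \left(7 + 5\right)}{4} = \frac{\left(-4\right) 12}{4} = \frac{1}{4} \left(-48\right) = -12$)
$\frac{u + U{\left(38 \right)}}{j{\left(64 \right)} - 2672} = \frac{-12 + 15}{-8 - 2672} = \frac{3}{-2680} = 3 \left(- \frac{1}{2680}\right) = - \frac{3}{2680}$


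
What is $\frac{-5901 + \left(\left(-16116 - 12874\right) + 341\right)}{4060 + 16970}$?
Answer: $- \frac{3455}{2103} \approx -1.6429$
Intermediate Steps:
$\frac{-5901 + \left(\left(-16116 - 12874\right) + 341\right)}{4060 + 16970} = \frac{-5901 + \left(-28990 + 341\right)}{21030} = \left(-5901 - 28649\right) \frac{1}{21030} = \left(-34550\right) \frac{1}{21030} = - \frac{3455}{2103}$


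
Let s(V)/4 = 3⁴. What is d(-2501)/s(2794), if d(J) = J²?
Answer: 6255001/324 ≈ 19306.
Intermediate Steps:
s(V) = 324 (s(V) = 4*3⁴ = 4*81 = 324)
d(-2501)/s(2794) = (-2501)²/324 = 6255001*(1/324) = 6255001/324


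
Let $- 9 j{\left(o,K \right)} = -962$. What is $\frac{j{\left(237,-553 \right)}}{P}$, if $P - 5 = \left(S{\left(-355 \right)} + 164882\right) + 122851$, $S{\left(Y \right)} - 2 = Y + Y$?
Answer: $\frac{481}{1291635} \approx 0.0003724$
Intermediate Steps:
$S{\left(Y \right)} = 2 + 2 Y$ ($S{\left(Y \right)} = 2 + \left(Y + Y\right) = 2 + 2 Y$)
$j{\left(o,K \right)} = \frac{962}{9}$ ($j{\left(o,K \right)} = \left(- \frac{1}{9}\right) \left(-962\right) = \frac{962}{9}$)
$P = 287030$ ($P = 5 + \left(\left(\left(2 + 2 \left(-355\right)\right) + 164882\right) + 122851\right) = 5 + \left(\left(\left(2 - 710\right) + 164882\right) + 122851\right) = 5 + \left(\left(-708 + 164882\right) + 122851\right) = 5 + \left(164174 + 122851\right) = 5 + 287025 = 287030$)
$\frac{j{\left(237,-553 \right)}}{P} = \frac{962}{9 \cdot 287030} = \frac{962}{9} \cdot \frac{1}{287030} = \frac{481}{1291635}$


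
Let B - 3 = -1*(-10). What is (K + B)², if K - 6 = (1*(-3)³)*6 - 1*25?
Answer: 28224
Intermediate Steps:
B = 13 (B = 3 - 1*(-10) = 3 + 10 = 13)
K = -181 (K = 6 + ((1*(-3)³)*6 - 1*25) = 6 + ((1*(-27))*6 - 25) = 6 + (-27*6 - 25) = 6 + (-162 - 25) = 6 - 187 = -181)
(K + B)² = (-181 + 13)² = (-168)² = 28224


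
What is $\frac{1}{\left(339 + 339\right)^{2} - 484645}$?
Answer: $- \frac{1}{24961} \approx -4.0062 \cdot 10^{-5}$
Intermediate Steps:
$\frac{1}{\left(339 + 339\right)^{2} - 484645} = \frac{1}{678^{2} - 484645} = \frac{1}{459684 - 484645} = \frac{1}{-24961} = - \frac{1}{24961}$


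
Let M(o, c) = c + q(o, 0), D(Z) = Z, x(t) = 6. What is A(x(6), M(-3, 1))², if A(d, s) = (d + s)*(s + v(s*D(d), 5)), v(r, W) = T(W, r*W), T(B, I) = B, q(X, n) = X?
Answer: 144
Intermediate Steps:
M(o, c) = c + o
v(r, W) = W
A(d, s) = (5 + s)*(d + s) (A(d, s) = (d + s)*(s + 5) = (d + s)*(5 + s) = (5 + s)*(d + s))
A(x(6), M(-3, 1))² = ((1 - 3)² + 5*6 + 5*(1 - 3) + 6*(1 - 3))² = ((-2)² + 30 + 5*(-2) + 6*(-2))² = (4 + 30 - 10 - 12)² = 12² = 144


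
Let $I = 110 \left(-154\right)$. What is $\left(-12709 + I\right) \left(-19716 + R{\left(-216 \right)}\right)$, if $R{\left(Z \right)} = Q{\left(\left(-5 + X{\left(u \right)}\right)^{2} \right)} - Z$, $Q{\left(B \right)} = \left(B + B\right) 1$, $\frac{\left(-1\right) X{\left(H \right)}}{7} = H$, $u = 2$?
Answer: $556748922$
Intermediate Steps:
$X{\left(H \right)} = - 7 H$
$Q{\left(B \right)} = 2 B$ ($Q{\left(B \right)} = 2 B 1 = 2 B$)
$I = -16940$
$R{\left(Z \right)} = 722 - Z$ ($R{\left(Z \right)} = 2 \left(-5 - 14\right)^{2} - Z = 2 \left(-19\right)^{2} - Z = 2 \cdot 361 - Z = 722 - Z$)
$\left(-12709 + I\right) \left(-19716 + R{\left(-216 \right)}\right) = \left(-12709 - 16940\right) \left(-19716 + \left(722 - -216\right)\right) = - 29649 \left(-19716 + \left(722 + 216\right)\right) = - 29649 \left(-19716 + 938\right) = \left(-29649\right) \left(-18778\right) = 556748922$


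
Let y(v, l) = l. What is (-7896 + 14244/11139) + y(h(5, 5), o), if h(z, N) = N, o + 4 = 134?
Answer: -28830410/3713 ≈ -7764.7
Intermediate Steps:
o = 130 (o = -4 + 134 = 130)
(-7896 + 14244/11139) + y(h(5, 5), o) = (-7896 + 14244/11139) + 130 = (-7896 + 14244*(1/11139)) + 130 = (-7896 + 4748/3713) + 130 = -29313100/3713 + 130 = -28830410/3713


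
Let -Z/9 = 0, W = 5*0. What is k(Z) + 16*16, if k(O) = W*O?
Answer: 256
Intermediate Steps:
W = 0
Z = 0 (Z = -9*0 = 0)
k(O) = 0 (k(O) = 0*O = 0)
k(Z) + 16*16 = 0 + 16*16 = 0 + 256 = 256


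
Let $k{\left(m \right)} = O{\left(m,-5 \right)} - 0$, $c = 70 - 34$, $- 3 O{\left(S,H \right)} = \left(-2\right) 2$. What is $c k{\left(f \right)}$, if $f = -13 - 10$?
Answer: $48$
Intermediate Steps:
$O{\left(S,H \right)} = \frac{4}{3}$ ($O{\left(S,H \right)} = - \frac{\left(-2\right) 2}{3} = \left(- \frac{1}{3}\right) \left(-4\right) = \frac{4}{3}$)
$c = 36$
$f = -23$ ($f = -13 - 10 = -23$)
$k{\left(m \right)} = \frac{4}{3}$ ($k{\left(m \right)} = \frac{4}{3} - 0 = \frac{4}{3} + 0 = \frac{4}{3}$)
$c k{\left(f \right)} = 36 \cdot \frac{4}{3} = 48$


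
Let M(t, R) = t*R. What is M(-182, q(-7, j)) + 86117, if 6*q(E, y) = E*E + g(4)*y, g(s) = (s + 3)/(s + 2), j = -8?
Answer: 764224/9 ≈ 84914.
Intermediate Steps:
g(s) = (3 + s)/(2 + s)
q(E, y) = E**2/6 + 7*y/36 (q(E, y) = (E*E + ((3 + 4)/(2 + 4))*y)/6 = (E**2 + (7/6)*y)/6 = (E**2 + ((1/6)*7)*y)/6 = (E**2 + 7*y/6)/6 = E**2/6 + 7*y/36)
M(t, R) = R*t
M(-182, q(-7, j)) + 86117 = ((1/6)*(-7)**2 + (7/36)*(-8))*(-182) + 86117 = ((1/6)*49 - 14/9)*(-182) + 86117 = (49/6 - 14/9)*(-182) + 86117 = (119/18)*(-182) + 86117 = -10829/9 + 86117 = 764224/9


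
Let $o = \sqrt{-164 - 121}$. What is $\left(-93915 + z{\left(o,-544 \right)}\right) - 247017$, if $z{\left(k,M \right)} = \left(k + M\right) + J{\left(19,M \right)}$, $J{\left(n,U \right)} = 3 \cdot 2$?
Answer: $-341470 + i \sqrt{285} \approx -3.4147 \cdot 10^{5} + 16.882 i$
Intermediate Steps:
$o = i \sqrt{285}$ ($o = \sqrt{-285} = i \sqrt{285} \approx 16.882 i$)
$J{\left(n,U \right)} = 6$
$z{\left(k,M \right)} = 6 + M + k$ ($z{\left(k,M \right)} = \left(k + M\right) + 6 = \left(M + k\right) + 6 = 6 + M + k$)
$\left(-93915 + z{\left(o,-544 \right)}\right) - 247017 = \left(-93915 + \left(6 - 544 + i \sqrt{285}\right)\right) - 247017 = \left(-93915 - \left(538 - i \sqrt{285}\right)\right) - 247017 = \left(-94453 + i \sqrt{285}\right) - 247017 = -341470 + i \sqrt{285}$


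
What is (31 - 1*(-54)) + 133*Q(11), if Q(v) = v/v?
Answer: 218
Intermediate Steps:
Q(v) = 1
(31 - 1*(-54)) + 133*Q(11) = (31 - 1*(-54)) + 133*1 = (31 + 54) + 133 = 85 + 133 = 218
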